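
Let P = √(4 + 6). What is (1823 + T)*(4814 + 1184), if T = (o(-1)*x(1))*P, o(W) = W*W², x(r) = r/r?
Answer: 10934354 - 5998*√10 ≈ 1.0915e+7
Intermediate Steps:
x(r) = 1
o(W) = W³
P = √10 ≈ 3.1623
T = -√10 (T = ((-1)³*1)*√10 = (-1*1)*√10 = -√10 ≈ -3.1623)
(1823 + T)*(4814 + 1184) = (1823 - √10)*(4814 + 1184) = (1823 - √10)*5998 = 10934354 - 5998*√10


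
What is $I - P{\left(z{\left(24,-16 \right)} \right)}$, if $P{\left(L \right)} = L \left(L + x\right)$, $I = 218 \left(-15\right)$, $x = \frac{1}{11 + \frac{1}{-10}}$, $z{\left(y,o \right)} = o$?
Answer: $- \frac{384174}{109} \approx -3524.5$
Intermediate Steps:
$x = \frac{10}{109}$ ($x = \frac{1}{11 - \frac{1}{10}} = \frac{1}{\frac{109}{10}} = \frac{10}{109} \approx 0.091743$)
$I = -3270$
$P{\left(L \right)} = L \left(\frac{10}{109} + L\right)$ ($P{\left(L \right)} = L \left(L + \frac{10}{109}\right) = L \left(\frac{10}{109} + L\right)$)
$I - P{\left(z{\left(24,-16 \right)} \right)} = -3270 - \frac{1}{109} \left(-16\right) \left(10 + 109 \left(-16\right)\right) = -3270 - \frac{1}{109} \left(-16\right) \left(10 - 1744\right) = -3270 - \frac{1}{109} \left(-16\right) \left(-1734\right) = -3270 - \frac{27744}{109} = - \frac{384174}{109}$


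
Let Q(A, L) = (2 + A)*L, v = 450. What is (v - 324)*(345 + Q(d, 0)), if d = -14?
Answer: 43470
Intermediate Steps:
Q(A, L) = L*(2 + A)
(v - 324)*(345 + Q(d, 0)) = (450 - 324)*(345 + 0*(2 - 14)) = 126*(345 + 0*(-12)) = 126*(345 + 0) = 126*345 = 43470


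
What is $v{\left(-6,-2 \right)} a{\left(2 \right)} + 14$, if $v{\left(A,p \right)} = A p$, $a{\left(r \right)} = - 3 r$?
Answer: $-58$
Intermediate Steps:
$v{\left(-6,-2 \right)} a{\left(2 \right)} + 14 = \left(-6\right) \left(-2\right) \left(\left(-3\right) 2\right) + 14 = 12 \left(-6\right) + 14 = -72 + 14 = -58$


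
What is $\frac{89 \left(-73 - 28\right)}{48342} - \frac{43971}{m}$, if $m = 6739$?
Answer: $- \frac{2186222953}{325776738} \approx -6.7108$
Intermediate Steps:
$\frac{89 \left(-73 - 28\right)}{48342} - \frac{43971}{m} = \frac{89 \left(-73 - 28\right)}{48342} - \frac{43971}{6739} = 89 \left(-101\right) \frac{1}{48342} - \frac{43971}{6739} = \left(-8989\right) \frac{1}{48342} - \frac{43971}{6739} = - \frac{8989}{48342} - \frac{43971}{6739} = - \frac{2186222953}{325776738}$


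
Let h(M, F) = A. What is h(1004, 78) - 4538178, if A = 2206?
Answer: -4535972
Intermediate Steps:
h(M, F) = 2206
h(1004, 78) - 4538178 = 2206 - 4538178 = -4535972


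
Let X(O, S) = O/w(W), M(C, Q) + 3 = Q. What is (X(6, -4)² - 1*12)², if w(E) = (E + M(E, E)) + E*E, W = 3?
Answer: 2209/16 ≈ 138.06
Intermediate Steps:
M(C, Q) = -3 + Q
w(E) = -3 + E² + 2*E (w(E) = (E + (-3 + E)) + E*E = (-3 + 2*E) + E² = -3 + E² + 2*E)
X(O, S) = O/12 (X(O, S) = O/(-3 + 3² + 2*3) = O/(-3 + 9 + 6) = O/12)
(X(6, -4)² - 1*12)² = (((1/12)*6)² - 1*12)² = ((½)² - 12)² = (¼ - 12)² = (-47/4)² = 2209/16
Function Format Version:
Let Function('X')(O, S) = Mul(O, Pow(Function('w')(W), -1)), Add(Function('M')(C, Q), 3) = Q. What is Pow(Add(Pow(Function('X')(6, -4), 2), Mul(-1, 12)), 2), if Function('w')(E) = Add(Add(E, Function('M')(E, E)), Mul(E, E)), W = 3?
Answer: Rational(2209, 16) ≈ 138.06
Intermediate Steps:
Function('M')(C, Q) = Add(-3, Q)
Function('w')(E) = Add(-3, Pow(E, 2), Mul(2, E)) (Function('w')(E) = Add(Add(E, Add(-3, E)), Mul(E, E)) = Add(Add(-3, Mul(2, E)), Pow(E, 2)) = Add(-3, Pow(E, 2), Mul(2, E)))
Function('X')(O, S) = Mul(Rational(1, 12), O) (Function('X')(O, S) = Mul(O, Pow(Add(-3, Pow(3, 2), Mul(2, 3)), -1)) = Mul(O, Pow(Add(-3, 9, 6), -1)) = Mul(O, Pow(12, -1)) = Mul(O, Rational(1, 12)) = Mul(Rational(1, 12), O))
Pow(Add(Pow(Function('X')(6, -4), 2), Mul(-1, 12)), 2) = Pow(Add(Pow(Mul(Rational(1, 12), 6), 2), Mul(-1, 12)), 2) = Pow(Add(Pow(Rational(1, 2), 2), -12), 2) = Pow(Add(Rational(1, 4), -12), 2) = Pow(Rational(-47, 4), 2) = Rational(2209, 16)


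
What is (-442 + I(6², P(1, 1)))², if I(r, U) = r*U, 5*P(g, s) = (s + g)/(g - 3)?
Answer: 5044516/25 ≈ 2.0178e+5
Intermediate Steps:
P(g, s) = (g + s)/(5*(-3 + g)) (P(g, s) = ((s + g)/(g - 3))/5 = ((g + s)/(-3 + g))/5 = (g + s)/(5*(-3 + g)))
I(r, U) = U*r
(-442 + I(6², P(1, 1)))² = (-442 + ((1 + 1)/(5*(-3 + 1)))*6²)² = (-442 + ((⅕)*2/(-2))*36)² = (-442 + ((⅕)*(-½)*2)*36)² = (-442 - ⅕*36)² = (-442 - 36/5)² = (-2246/5)² = 5044516/25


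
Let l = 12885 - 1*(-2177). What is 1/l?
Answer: 1/15062 ≈ 6.6392e-5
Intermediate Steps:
l = 15062 (l = 12885 + 2177 = 15062)
1/l = 1/15062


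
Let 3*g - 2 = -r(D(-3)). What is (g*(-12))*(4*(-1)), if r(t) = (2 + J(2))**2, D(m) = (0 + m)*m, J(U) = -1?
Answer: 16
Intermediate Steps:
D(m) = m**2 (D(m) = m*m = m**2)
r(t) = 1 (r(t) = (2 - 1)**2 = 1**2 = 1)
g = 1/3 (g = 2/3 + (-1*1)/3 = 2/3 + (1/3)*(-1) = 2/3 - 1/3 = 1/3 ≈ 0.33333)
(g*(-12))*(4*(-1)) = ((1/3)*(-12))*(4*(-1)) = -4*(-4) = 16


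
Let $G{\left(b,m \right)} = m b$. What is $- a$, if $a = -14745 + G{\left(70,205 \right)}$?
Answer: $395$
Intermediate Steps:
$G{\left(b,m \right)} = b m$
$a = -395$ ($a = -14745 + 70 \cdot 205 = -14745 + 14350 = -395$)
$- a = \left(-1\right) \left(-395\right) = 395$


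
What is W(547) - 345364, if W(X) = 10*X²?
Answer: 2646726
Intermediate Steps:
W(547) - 345364 = 10*547² - 345364 = 10*299209 - 345364 = 2992090 - 345364 = 2646726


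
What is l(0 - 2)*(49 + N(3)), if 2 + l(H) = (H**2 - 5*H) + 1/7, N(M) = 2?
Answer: 4335/7 ≈ 619.29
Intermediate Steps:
l(H) = -13/7 + H**2 - 5*H (l(H) = -2 + ((H**2 - 5*H) + 1/7) = -2 + (1/7 + H**2 - 5*H) = -13/7 + H**2 - 5*H)
l(0 - 2)*(49 + N(3)) = (-13/7 + (0 - 2)**2 - 5*(0 - 2))*(49 + 2) = (-13/7 + (-2)**2 - 5*(-2))*51 = (-13/7 + 4 + 10)*51 = (85/7)*51 = 4335/7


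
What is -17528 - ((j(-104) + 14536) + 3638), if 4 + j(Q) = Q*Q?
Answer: -46514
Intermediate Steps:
j(Q) = -4 + Q² (j(Q) = -4 + Q*Q = -4 + Q²)
-17528 - ((j(-104) + 14536) + 3638) = -17528 - (((-4 + (-104)²) + 14536) + 3638) = -17528 - (((-4 + 10816) + 14536) + 3638) = -17528 - ((10812 + 14536) + 3638) = -17528 - (25348 + 3638) = -17528 - 1*28986 = -17528 - 28986 = -46514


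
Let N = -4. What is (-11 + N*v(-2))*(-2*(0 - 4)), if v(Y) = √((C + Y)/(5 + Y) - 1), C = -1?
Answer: -88 - 32*I*√2 ≈ -88.0 - 45.255*I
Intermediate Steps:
v(Y) = √(-1 + (-1 + Y)/(5 + Y)) (v(Y) = √((-1 + Y)/(5 + Y) - 1) = √(-1 + (-1 + Y)/(5 + Y)))
(-11 + N*v(-2))*(-2*(0 - 4)) = (-11 - 4*√6*√(-1/(5 - 2)))*(-2*(0 - 4)) = (-11 - 4*√6*√(-1/3))*(-2*(-4)) = (-11 - 4*√6*√(-1*⅓))*8 = (-11 - 4*√6*√(-⅓))*8 = (-11 - 4*√6*I*√3/3)*8 = (-11 - 4*I*√2)*8 = -88 - 32*I*√2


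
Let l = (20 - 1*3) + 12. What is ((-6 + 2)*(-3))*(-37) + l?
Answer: -415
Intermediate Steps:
l = 29 (l = (20 - 3) + 12 = 17 + 12 = 29)
((-6 + 2)*(-3))*(-37) + l = ((-6 + 2)*(-3))*(-37) + 29 = -4*(-3)*(-37) + 29 = 12*(-37) + 29 = -444 + 29 = -415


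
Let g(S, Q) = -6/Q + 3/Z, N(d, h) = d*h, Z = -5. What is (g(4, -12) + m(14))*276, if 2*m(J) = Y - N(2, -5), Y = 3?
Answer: 8832/5 ≈ 1766.4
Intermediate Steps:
g(S, Q) = -⅗ - 6/Q (g(S, Q) = -6/Q + 3/(-5) = -6/Q + 3*(-⅕) = -6/Q - ⅗ = -⅗ - 6/Q)
m(J) = 13/2 (m(J) = (3 - 2*(-5))/2 = (3 - 1*(-10))/2 = (3 + 10)/2 = (½)*13 = 13/2)
(g(4, -12) + m(14))*276 = ((-⅗ - 6/(-12)) + 13/2)*276 = ((-⅗ - 6*(-1/12)) + 13/2)*276 = ((-⅗ + ½) + 13/2)*276 = (-⅒ + 13/2)*276 = (32/5)*276 = 8832/5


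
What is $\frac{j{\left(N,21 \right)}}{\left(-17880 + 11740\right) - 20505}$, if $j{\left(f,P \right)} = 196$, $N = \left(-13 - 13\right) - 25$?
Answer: $- \frac{196}{26645} \approx -0.007356$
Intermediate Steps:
$N = -51$ ($N = -26 - 25 = -51$)
$\frac{j{\left(N,21 \right)}}{\left(-17880 + 11740\right) - 20505} = \frac{196}{\left(-17880 + 11740\right) - 20505} = \frac{196}{-6140 - 20505} = \frac{196}{-26645} = 196 \left(- \frac{1}{26645}\right) = - \frac{196}{26645}$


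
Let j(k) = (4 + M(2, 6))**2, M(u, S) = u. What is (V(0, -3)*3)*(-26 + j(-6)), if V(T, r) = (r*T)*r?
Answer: 0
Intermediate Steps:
V(T, r) = T*r**2 (V(T, r) = (T*r)*r = T*r**2)
j(k) = 36 (j(k) = (4 + 2)**2 = 6**2 = 36)
(V(0, -3)*3)*(-26 + j(-6)) = ((0*(-3)**2)*3)*(-26 + 36) = ((0*9)*3)*10 = (0*3)*10 = 0*10 = 0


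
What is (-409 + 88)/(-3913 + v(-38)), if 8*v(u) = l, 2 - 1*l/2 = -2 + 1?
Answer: 1284/15649 ≈ 0.082050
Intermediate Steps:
l = 6 (l = 4 - 2*(-2 + 1) = 4 - 2*(-1) = 4 + 2 = 6)
v(u) = ¾ (v(u) = (⅛)*6 = ¾)
(-409 + 88)/(-3913 + v(-38)) = (-409 + 88)/(-3913 + ¾) = -321/(-15649/4) = -321*(-4/15649) = 1284/15649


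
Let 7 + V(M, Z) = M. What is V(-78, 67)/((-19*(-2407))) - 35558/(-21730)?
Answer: 812163482/496889045 ≈ 1.6345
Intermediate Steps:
V(M, Z) = -7 + M
V(-78, 67)/((-19*(-2407))) - 35558/(-21730) = (-7 - 78)/((-19*(-2407))) - 35558/(-21730) = -85/45733 - 35558*(-1/21730) = -85*1/45733 + 17779/10865 = -85/45733 + 17779/10865 = 812163482/496889045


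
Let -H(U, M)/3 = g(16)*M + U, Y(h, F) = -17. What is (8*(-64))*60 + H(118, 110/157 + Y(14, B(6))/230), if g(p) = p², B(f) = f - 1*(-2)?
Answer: -569731374/18055 ≈ -31555.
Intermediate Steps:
B(f) = 2 + f (B(f) = f + 2 = 2 + f)
H(U, M) = -768*M - 3*U (H(U, M) = -3*(16²*M + U) = -3*(256*M + U) = -3*(U + 256*M) = -768*M - 3*U)
(8*(-64))*60 + H(118, 110/157 + Y(14, B(6))/230) = (8*(-64))*60 + (-768*(110/157 - 17/230) - 3*118) = -512*60 + (-768*(110*(1/157) - 17*1/230) - 354) = -30720 + (-768*(110/157 - 17/230) - 354) = -30720 + (-768*22631/36110 - 354) = -30720 + (-8690304/18055 - 354) = -30720 - 15081774/18055 = -569731374/18055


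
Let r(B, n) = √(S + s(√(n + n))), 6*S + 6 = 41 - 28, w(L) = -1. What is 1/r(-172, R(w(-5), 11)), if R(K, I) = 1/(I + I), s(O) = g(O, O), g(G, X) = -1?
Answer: √6 ≈ 2.4495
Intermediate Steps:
s(O) = -1
S = 7/6 (S = -1 + (41 - 28)/6 = -1 + (⅙)*13 = -1 + 13/6 = 7/6 ≈ 1.1667)
R(K, I) = 1/(2*I)
r(B, n) = √6/6 (r(B, n) = √(7/6 - 1) = √(⅙) = √6/6)
1/r(-172, R(w(-5), 11)) = 1/(√6/6) = √6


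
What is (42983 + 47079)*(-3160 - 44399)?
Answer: -4283258658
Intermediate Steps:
(42983 + 47079)*(-3160 - 44399) = 90062*(-47559) = -4283258658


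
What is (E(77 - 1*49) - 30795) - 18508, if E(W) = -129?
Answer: -49432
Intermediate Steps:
(E(77 - 1*49) - 30795) - 18508 = (-129 - 30795) - 18508 = -30924 - 18508 = -49432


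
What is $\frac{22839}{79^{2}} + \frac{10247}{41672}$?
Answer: $\frac{1015698335}{260074952} \approx 3.9054$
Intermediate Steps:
$\frac{22839}{79^{2}} + \frac{10247}{41672} = \frac{22839}{6241} + 10247 \cdot \frac{1}{41672} = 22839 \cdot \frac{1}{6241} + \frac{10247}{41672} = \frac{22839}{6241} + \frac{10247}{41672} = \frac{1015698335}{260074952}$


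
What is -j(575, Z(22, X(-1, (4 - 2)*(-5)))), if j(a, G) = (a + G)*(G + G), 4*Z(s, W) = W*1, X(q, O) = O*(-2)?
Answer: -5800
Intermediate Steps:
X(q, O) = -2*O
Z(s, W) = W/4 (Z(s, W) = (W*1)/4 = W/4)
j(a, G) = 2*G*(G + a) (j(a, G) = (G + a)*(2*G) = 2*G*(G + a))
-j(575, Z(22, X(-1, (4 - 2)*(-5)))) = -2*(-2*(4 - 2)*(-5))/4*((-2*(4 - 2)*(-5))/4 + 575) = -2*(-4*(-5))/4*((-4*(-5))/4 + 575) = -2*(-2*(-10))/4*((-2*(-10))/4 + 575) = -2*(1/4)*20*((1/4)*20 + 575) = -2*5*(5 + 575) = -2*5*580 = -1*5800 = -5800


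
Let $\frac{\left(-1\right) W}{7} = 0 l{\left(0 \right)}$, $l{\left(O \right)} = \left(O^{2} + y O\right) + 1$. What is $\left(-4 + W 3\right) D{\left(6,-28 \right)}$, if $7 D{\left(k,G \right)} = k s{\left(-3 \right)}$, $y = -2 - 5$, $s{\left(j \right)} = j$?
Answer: $\frac{72}{7} \approx 10.286$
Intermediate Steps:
$y = -7$ ($y = -2 - 5 = -7$)
$D{\left(k,G \right)} = - \frac{3 k}{7}$ ($D{\left(k,G \right)} = \frac{k \left(-3\right)}{7} = \frac{\left(-3\right) k}{7} = - \frac{3 k}{7}$)
$l{\left(O \right)} = 1 + O^{2} - 7 O$ ($l{\left(O \right)} = \left(O^{2} - 7 O\right) + 1 = 1 + O^{2} - 7 O$)
$W = 0$ ($W = - 7 \cdot 0 \left(1 + 0^{2} - 0\right) = - 7 \cdot 0 \left(1 + 0 + 0\right) = - 7 \cdot 0 \cdot 1 = \left(-7\right) 0 = 0$)
$\left(-4 + W 3\right) D{\left(6,-28 \right)} = \left(-4 + 0 \cdot 3\right) \left(\left(- \frac{3}{7}\right) 6\right) = \left(-4 + 0\right) \left(- \frac{18}{7}\right) = \left(-4\right) \left(- \frac{18}{7}\right) = \frac{72}{7}$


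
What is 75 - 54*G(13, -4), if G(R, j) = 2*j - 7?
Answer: 885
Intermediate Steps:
G(R, j) = -7 + 2*j
75 - 54*G(13, -4) = 75 - 54*(-7 + 2*(-4)) = 75 - 54*(-7 - 8) = 75 - 54*(-15) = 75 + 810 = 885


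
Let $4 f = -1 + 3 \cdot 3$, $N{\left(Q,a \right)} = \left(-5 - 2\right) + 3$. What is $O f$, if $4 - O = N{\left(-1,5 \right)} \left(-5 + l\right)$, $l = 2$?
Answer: $-16$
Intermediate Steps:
$N{\left(Q,a \right)} = -4$ ($N{\left(Q,a \right)} = -7 + 3 = -4$)
$O = -8$ ($O = 4 - - 4 \left(-5 + 2\right) = 4 - \left(-4\right) \left(-3\right) = 4 - 12 = -8$)
$f = 2$ ($f = \frac{-1 + 3 \cdot 3}{4} = \frac{-1 + 9}{4} = \frac{1}{4} \cdot 8 = 2$)
$O f = \left(-8\right) 2 = -16$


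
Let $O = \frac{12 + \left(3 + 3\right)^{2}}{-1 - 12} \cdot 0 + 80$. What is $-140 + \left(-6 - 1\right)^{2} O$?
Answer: $3780$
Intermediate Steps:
$O = 80$ ($O = \frac{12 + 6^{2}}{-13} \cdot 0 + 80 = \left(12 + 36\right) \left(- \frac{1}{13}\right) 0 + 80 = 48 \left(- \frac{1}{13}\right) 0 + 80 = \left(- \frac{48}{13}\right) 0 + 80 = 0 + 80 = 80$)
$-140 + \left(-6 - 1\right)^{2} O = -140 + \left(-6 - 1\right)^{2} \cdot 80 = -140 + \left(-7\right)^{2} \cdot 80 = -140 + 49 \cdot 80 = -140 + 3920 = 3780$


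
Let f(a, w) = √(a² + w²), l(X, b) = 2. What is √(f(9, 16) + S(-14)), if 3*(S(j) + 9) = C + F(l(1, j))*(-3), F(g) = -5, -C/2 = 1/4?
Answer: √(-150 + 36*√337)/6 ≈ 3.7671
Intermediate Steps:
C = -½ (C = -2/4 = -2*¼ = -½ ≈ -0.50000)
S(j) = -25/6 (S(j) = -9 + (-½ - 5*(-3))/3 = -9 + (-½ + 15)/3 = -9 + (⅓)*(29/2) = -9 + 29/6 = -25/6)
√(f(9, 16) + S(-14)) = √(√(9² + 16²) - 25/6) = √(√(81 + 256) - 25/6) = √(√337 - 25/6) = √(-25/6 + √337)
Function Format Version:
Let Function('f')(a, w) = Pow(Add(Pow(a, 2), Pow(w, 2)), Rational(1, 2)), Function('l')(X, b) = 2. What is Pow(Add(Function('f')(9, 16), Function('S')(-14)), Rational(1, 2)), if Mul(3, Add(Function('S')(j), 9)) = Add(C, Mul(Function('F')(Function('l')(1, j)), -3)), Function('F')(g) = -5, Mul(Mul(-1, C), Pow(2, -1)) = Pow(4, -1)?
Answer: Mul(Rational(1, 6), Pow(Add(-150, Mul(36, Pow(337, Rational(1, 2)))), Rational(1, 2))) ≈ 3.7671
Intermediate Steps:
C = Rational(-1, 2) (C = Mul(-2, Pow(4, -1)) = Mul(-2, Rational(1, 4)) = Rational(-1, 2) ≈ -0.50000)
Function('S')(j) = Rational(-25, 6) (Function('S')(j) = Add(-9, Mul(Rational(1, 3), Add(Rational(-1, 2), Mul(-5, -3)))) = Add(-9, Mul(Rational(1, 3), Add(Rational(-1, 2), 15))) = Add(-9, Mul(Rational(1, 3), Rational(29, 2))) = Add(-9, Rational(29, 6)) = Rational(-25, 6))
Pow(Add(Function('f')(9, 16), Function('S')(-14)), Rational(1, 2)) = Pow(Add(Pow(Add(Pow(9, 2), Pow(16, 2)), Rational(1, 2)), Rational(-25, 6)), Rational(1, 2)) = Pow(Add(Pow(Add(81, 256), Rational(1, 2)), Rational(-25, 6)), Rational(1, 2)) = Pow(Add(Pow(337, Rational(1, 2)), Rational(-25, 6)), Rational(1, 2)) = Pow(Add(Rational(-25, 6), Pow(337, Rational(1, 2))), Rational(1, 2))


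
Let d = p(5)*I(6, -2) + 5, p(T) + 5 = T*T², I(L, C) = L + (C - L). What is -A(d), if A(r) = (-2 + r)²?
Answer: -56169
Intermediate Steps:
I(L, C) = C
p(T) = -5 + T³ (p(T) = -5 + T*T² = -5 + T³)
d = -235 (d = (-5 + 5³)*(-2) + 5 = (-5 + 125)*(-2) + 5 = 120*(-2) + 5 = -240 + 5 = -235)
-A(d) = -(-2 - 235)² = -1*(-237)² = -1*56169 = -56169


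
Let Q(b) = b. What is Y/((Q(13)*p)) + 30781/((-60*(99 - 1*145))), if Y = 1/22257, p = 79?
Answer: 234530074373/21029303880 ≈ 11.153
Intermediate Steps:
Y = 1/22257 ≈ 4.4930e-5
Y/((Q(13)*p)) + 30781/((-60*(99 - 1*145))) = 1/(22257*((13*79))) + 30781/((-60*(99 - 1*145))) = (1/22257)/1027 + 30781/((-60*(99 - 145))) = (1/22257)*(1/1027) + 30781/((-60*(-46))) = 1/22857939 + 30781/2760 = 234530074373/21029303880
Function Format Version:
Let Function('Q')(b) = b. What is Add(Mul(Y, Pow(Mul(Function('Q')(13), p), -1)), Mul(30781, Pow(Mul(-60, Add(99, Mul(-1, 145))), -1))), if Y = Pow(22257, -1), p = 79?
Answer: Rational(234530074373, 21029303880) ≈ 11.153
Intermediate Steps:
Y = Rational(1, 22257) ≈ 4.4930e-5
Add(Mul(Y, Pow(Mul(Function('Q')(13), p), -1)), Mul(30781, Pow(Mul(-60, Add(99, Mul(-1, 145))), -1))) = Add(Mul(Rational(1, 22257), Pow(Mul(13, 79), -1)), Mul(30781, Pow(Mul(-60, Add(99, Mul(-1, 145))), -1))) = Add(Mul(Rational(1, 22257), Pow(1027, -1)), Mul(30781, Pow(Mul(-60, Add(99, -145)), -1))) = Add(Mul(Rational(1, 22257), Rational(1, 1027)), Mul(30781, Pow(Mul(-60, -46), -1))) = Add(Rational(1, 22857939), Mul(30781, Pow(2760, -1))) = Add(Rational(1, 22857939), Mul(30781, Rational(1, 2760))) = Add(Rational(1, 22857939), Rational(30781, 2760)) = Rational(234530074373, 21029303880)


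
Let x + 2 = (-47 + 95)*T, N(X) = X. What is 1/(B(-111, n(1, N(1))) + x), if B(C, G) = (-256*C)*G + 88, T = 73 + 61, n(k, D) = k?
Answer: 1/34934 ≈ 2.8625e-5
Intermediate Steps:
T = 134
B(C, G) = 88 - 256*C*G (B(C, G) = -256*C*G + 88 = 88 - 256*C*G)
x = 6430 (x = -2 + (-47 + 95)*134 = -2 + 48*134 = -2 + 6432 = 6430)
1/(B(-111, n(1, N(1))) + x) = 1/((88 - 256*(-111)*1) + 6430) = 1/((88 + 28416) + 6430) = 1/(28504 + 6430) = 1/34934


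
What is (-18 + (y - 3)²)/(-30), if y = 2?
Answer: 17/30 ≈ 0.56667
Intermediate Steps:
(-18 + (y - 3)²)/(-30) = (-18 + (2 - 3)²)/(-30) = -(-18 + (-1)²)/30 = -(-18 + 1)/30 = -1/30*(-17) = 17/30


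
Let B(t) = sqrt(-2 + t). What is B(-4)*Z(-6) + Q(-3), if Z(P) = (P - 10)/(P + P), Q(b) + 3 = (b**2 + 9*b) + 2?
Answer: -19 + 4*I*sqrt(6)/3 ≈ -19.0 + 3.266*I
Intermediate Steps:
Q(b) = -1 + b**2 + 9*b (Q(b) = -3 + ((b**2 + 9*b) + 2) = -3 + (2 + b**2 + 9*b) = -1 + b**2 + 9*b)
Z(P) = (-10 + P)/(2*P) (Z(P) = (-10 + P)/((2*P)) = (-10 + P)*(1/(2*P)) = (-10 + P)/(2*P))
B(-4)*Z(-6) + Q(-3) = sqrt(-2 - 4)*((1/2)*(-10 - 6)/(-6)) + (-1 + (-3)**2 + 9*(-3)) = sqrt(-6)*((1/2)*(-1/6)*(-16)) + (-1 + 9 - 27) = (I*sqrt(6))*(4/3) - 19 = 4*I*sqrt(6)/3 - 19 = -19 + 4*I*sqrt(6)/3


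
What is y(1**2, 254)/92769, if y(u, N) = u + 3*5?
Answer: 16/92769 ≈ 0.00017247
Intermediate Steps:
y(u, N) = 15 + u (y(u, N) = u + 15 = 15 + u)
y(1**2, 254)/92769 = (15 + 1**2)/92769 = (15 + 1)*(1/92769) = 16*(1/92769) = 16/92769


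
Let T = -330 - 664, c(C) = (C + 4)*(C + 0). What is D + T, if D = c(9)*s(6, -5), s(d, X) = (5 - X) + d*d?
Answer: 4388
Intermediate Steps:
c(C) = C*(4 + C) (c(C) = (4 + C)*C = C*(4 + C))
s(d, X) = 5 + d² - X (s(d, X) = (5 - X) + d² = 5 + d² - X)
T = -994
D = 5382 (D = (9*(4 + 9))*(5 + 6² - 1*(-5)) = (9*13)*(5 + 36 + 5) = 117*46 = 5382)
D + T = 5382 - 994 = 4388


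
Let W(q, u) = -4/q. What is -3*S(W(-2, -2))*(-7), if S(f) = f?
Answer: 42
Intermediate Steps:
-3*S(W(-2, -2))*(-7) = -(-12)/(-2)*(-7) = -(-12)*(-1)/2*(-7) = -3*2*(-7) = -6*(-7) = 42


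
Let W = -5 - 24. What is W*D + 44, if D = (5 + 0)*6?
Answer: -826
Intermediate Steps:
D = 30 (D = 5*6 = 30)
W = -29
W*D + 44 = -29*30 + 44 = -870 + 44 = -826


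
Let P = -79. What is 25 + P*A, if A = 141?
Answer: -11114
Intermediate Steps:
25 + P*A = 25 - 79*141 = 25 - 11139 = -11114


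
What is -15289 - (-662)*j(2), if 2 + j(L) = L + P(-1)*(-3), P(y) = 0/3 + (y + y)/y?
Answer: -19261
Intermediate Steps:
P(y) = 2 (P(y) = 0*(1/3) + (2*y)/y = 0 + 2 = 2)
j(L) = -8 + L (j(L) = -2 + (L + 2*(-3)) = -2 + (L - 6) = -2 + (-6 + L) = -8 + L)
-15289 - (-662)*j(2) = -15289 - (-662)*(-8 + 2) = -15289 - (-662)*(-6) = -15289 - 1*3972 = -15289 - 3972 = -19261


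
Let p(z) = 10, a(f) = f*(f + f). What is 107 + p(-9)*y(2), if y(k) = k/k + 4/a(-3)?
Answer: 1073/9 ≈ 119.22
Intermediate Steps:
a(f) = 2*f² (a(f) = f*(2*f) = 2*f²)
y(k) = 11/9 (y(k) = k/k + 4/((2*(-3)²)) = 1 + 4/((2*9)) = 1 + 4/18 = 1 + 4*(1/18) = 1 + 2/9 = 11/9)
107 + p(-9)*y(2) = 107 + 10*(11/9) = 107 + 110/9 = 1073/9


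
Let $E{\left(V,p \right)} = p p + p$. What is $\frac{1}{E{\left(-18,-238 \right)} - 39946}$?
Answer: $\frac{1}{16460} \approx 6.0753 \cdot 10^{-5}$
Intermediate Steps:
$E{\left(V,p \right)} = p + p^{2}$ ($E{\left(V,p \right)} = p^{2} + p = p + p^{2}$)
$\frac{1}{E{\left(-18,-238 \right)} - 39946} = \frac{1}{- 238 \left(1 - 238\right) - 39946} = \frac{1}{\left(-238\right) \left(-237\right) - 39946} = \frac{1}{56406 - 39946} = \frac{1}{16460}$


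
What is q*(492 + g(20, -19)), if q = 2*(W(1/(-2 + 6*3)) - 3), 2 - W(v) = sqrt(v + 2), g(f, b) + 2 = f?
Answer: -1020 - 255*sqrt(33) ≈ -2484.9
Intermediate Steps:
g(f, b) = -2 + f
W(v) = 2 - sqrt(2 + v) (W(v) = 2 - sqrt(v + 2) = 2 - sqrt(2 + v))
q = -2 - sqrt(33)/2 (q = 2*((2 - sqrt(2 + 1/(-2 + 6*3))) - 3) = 2*((2 - sqrt(2 + 1/(-2 + 18))) - 3) = 2*((2 - sqrt(2 + 1/16)) - 3) = 2*((2 - sqrt(33/16)) - 3) = 2*((2 - sqrt(33)/4) - 3) = 2*(-1 - sqrt(33)/4) = -2 - sqrt(33)/2 ≈ -4.8723)
q*(492 + g(20, -19)) = (-2 - sqrt(33)/2)*(492 + (-2 + 20)) = (-2 - sqrt(33)/2)*(492 + 18) = (-2 - sqrt(33)/2)*510 = -1020 - 255*sqrt(33)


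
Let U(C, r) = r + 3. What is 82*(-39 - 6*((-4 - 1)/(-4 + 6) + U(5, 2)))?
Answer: -4428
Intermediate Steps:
U(C, r) = 3 + r
82*(-39 - 6*((-4 - 1)/(-4 + 6) + U(5, 2))) = 82*(-39 - 6*((-4 - 1)/(-4 + 6) + (3 + 2))) = 82*(-39 - 6*(-5/2 + 5)) = 82*(-39 - 6*5/2) = 82*(-39 - 15) = 82*(-54) = -4428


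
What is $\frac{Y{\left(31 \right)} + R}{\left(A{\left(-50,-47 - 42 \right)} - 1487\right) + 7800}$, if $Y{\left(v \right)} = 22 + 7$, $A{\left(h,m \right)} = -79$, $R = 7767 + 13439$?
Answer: $\frac{21235}{6234} \approx 3.4063$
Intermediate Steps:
$R = 21206$
$Y{\left(v \right)} = 29$
$\frac{Y{\left(31 \right)} + R}{\left(A{\left(-50,-47 - 42 \right)} - 1487\right) + 7800} = \frac{29 + 21206}{\left(-79 - 1487\right) + 7800} = \frac{21235}{\left(-79 - 1487\right) + 7800} = \frac{21235}{-1566 + 7800} = \frac{21235}{6234}$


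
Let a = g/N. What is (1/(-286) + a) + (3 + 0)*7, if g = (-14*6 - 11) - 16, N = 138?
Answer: 66412/3289 ≈ 20.192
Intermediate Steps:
g = -111 (g = (-84 - 11) - 16 = -95 - 16 = -111)
a = -37/46 (a = -111/138 = -111*1/138 = -37/46 ≈ -0.80435)
(1/(-286) + a) + (3 + 0)*7 = (1/(-286) - 37/46) + (3 + 0)*7 = (-1/286 - 37/46) + 3*7 = -2657/3289 + 21 = 66412/3289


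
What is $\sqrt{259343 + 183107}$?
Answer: $5 \sqrt{17698} \approx 665.17$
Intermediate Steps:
$\sqrt{259343 + 183107} = \sqrt{442450} = 5 \sqrt{17698}$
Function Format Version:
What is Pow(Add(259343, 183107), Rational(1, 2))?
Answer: Mul(5, Pow(17698, Rational(1, 2))) ≈ 665.17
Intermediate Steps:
Pow(Add(259343, 183107), Rational(1, 2)) = Pow(442450, Rational(1, 2)) = Mul(5, Pow(17698, Rational(1, 2)))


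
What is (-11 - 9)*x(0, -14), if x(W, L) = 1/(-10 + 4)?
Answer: 10/3 ≈ 3.3333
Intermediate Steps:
x(W, L) = -⅙ (x(W, L) = 1/(-6) = -⅙)
(-11 - 9)*x(0, -14) = (-11 - 9)*(-⅙) = -20*(-⅙) = 10/3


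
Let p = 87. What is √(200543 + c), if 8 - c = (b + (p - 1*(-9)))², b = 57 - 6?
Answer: √178942 ≈ 423.02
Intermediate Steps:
b = 51
c = -21601 (c = 8 - (51 + (87 - 1*(-9)))² = 8 - (51 + (87 + 9))² = 8 - (51 + 96)² = 8 - 1*147² = 8 - 1*21609 = 8 - 21609 = -21601)
√(200543 + c) = √(200543 - 21601) = √178942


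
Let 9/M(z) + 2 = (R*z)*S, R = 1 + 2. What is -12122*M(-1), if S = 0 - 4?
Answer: -54549/5 ≈ -10910.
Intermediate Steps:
R = 3
S = -4
M(z) = 9/(-2 - 12*z) (M(z) = 9/(-2 + (3*z)*(-4)) = 9/(-2 - 12*z))
-12122*M(-1) = -(-109098)/(2 + 12*(-1)) = -(-109098)/(2 - 12) = -(-109098)/(-10) = -(-109098)*(-1)/10 = -12122*9/10 = -54549/5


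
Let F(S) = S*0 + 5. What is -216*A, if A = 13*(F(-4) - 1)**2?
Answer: -44928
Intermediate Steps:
F(S) = 5 (F(S) = 0 + 5 = 5)
A = 208 (A = 13*(5 - 1)**2 = 13*4**2 = 13*16 = 208)
-216*A = -216*208 = -44928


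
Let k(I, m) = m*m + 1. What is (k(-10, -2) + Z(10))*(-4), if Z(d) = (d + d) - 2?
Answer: -92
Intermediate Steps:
k(I, m) = 1 + m**2 (k(I, m) = m**2 + 1 = 1 + m**2)
Z(d) = -2 + 2*d (Z(d) = 2*d - 2 = -2 + 2*d)
(k(-10, -2) + Z(10))*(-4) = ((1 + (-2)**2) + (-2 + 2*10))*(-4) = ((1 + 4) + (-2 + 20))*(-4) = (5 + 18)*(-4) = 23*(-4) = -92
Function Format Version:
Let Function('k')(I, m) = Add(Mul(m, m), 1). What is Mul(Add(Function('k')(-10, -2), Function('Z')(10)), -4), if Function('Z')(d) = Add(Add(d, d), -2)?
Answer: -92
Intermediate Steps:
Function('k')(I, m) = Add(1, Pow(m, 2)) (Function('k')(I, m) = Add(Pow(m, 2), 1) = Add(1, Pow(m, 2)))
Function('Z')(d) = Add(-2, Mul(2, d)) (Function('Z')(d) = Add(Mul(2, d), -2) = Add(-2, Mul(2, d)))
Mul(Add(Function('k')(-10, -2), Function('Z')(10)), -4) = Mul(Add(Add(1, Pow(-2, 2)), Add(-2, Mul(2, 10))), -4) = Mul(Add(Add(1, 4), Add(-2, 20)), -4) = Mul(Add(5, 18), -4) = Mul(23, -4) = -92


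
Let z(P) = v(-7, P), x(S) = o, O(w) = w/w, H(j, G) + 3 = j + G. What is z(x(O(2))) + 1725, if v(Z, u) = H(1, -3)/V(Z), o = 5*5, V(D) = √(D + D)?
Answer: 1725 + 5*I*√14/14 ≈ 1725.0 + 1.3363*I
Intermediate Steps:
H(j, G) = -3 + G + j (H(j, G) = -3 + (j + G) = -3 + (G + j) = -3 + G + j)
O(w) = 1
V(D) = √2*√D (V(D) = √(2*D) = √2*√D)
o = 25
x(S) = 25
v(Z, u) = -5*√2/(2*√Z) (v(Z, u) = (-3 - 3 + 1)/((√2*√Z)) = -5*√2/(2*√Z))
z(P) = 5*I*√14/14 (z(P) = -5*√2/(2*√(-7)) = -5*√2*(-I*√7/7)/2 = 5*I*√14/14)
z(x(O(2))) + 1725 = 5*I*√14/14 + 1725 = 1725 + 5*I*√14/14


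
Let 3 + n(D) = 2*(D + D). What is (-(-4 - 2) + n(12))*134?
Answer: 6834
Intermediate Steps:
n(D) = -3 + 4*D (n(D) = -3 + 2*(D + D) = -3 + 2*(2*D) = -3 + 4*D)
(-(-4 - 2) + n(12))*134 = (-(-4 - 2) + (-3 + 4*12))*134 = (-1*(-6) + (-3 + 48))*134 = (6 + 45)*134 = 51*134 = 6834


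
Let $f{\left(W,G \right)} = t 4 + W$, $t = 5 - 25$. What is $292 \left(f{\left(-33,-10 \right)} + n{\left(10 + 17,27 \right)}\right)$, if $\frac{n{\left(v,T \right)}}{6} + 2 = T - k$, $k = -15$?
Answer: $37084$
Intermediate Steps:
$n{\left(v,T \right)} = 78 + 6 T$ ($n{\left(v,T \right)} = -12 + 6 \left(T - -15\right) = -12 + 6 \left(T + 15\right) = -12 + 6 \left(15 + T\right) = -12 + \left(90 + 6 T\right) = 78 + 6 T$)
$t = -20$ ($t = 5 - 25 = -20$)
$f{\left(W,G \right)} = -80 + W$ ($f{\left(W,G \right)} = \left(-20\right) 4 + W = -80 + W$)
$292 \left(f{\left(-33,-10 \right)} + n{\left(10 + 17,27 \right)}\right) = 292 \left(\left(-80 - 33\right) + \left(78 + 6 \cdot 27\right)\right) = 292 \left(-113 + \left(78 + 162\right)\right) = 292 \left(-113 + 240\right) = 292 \cdot 127 = 37084$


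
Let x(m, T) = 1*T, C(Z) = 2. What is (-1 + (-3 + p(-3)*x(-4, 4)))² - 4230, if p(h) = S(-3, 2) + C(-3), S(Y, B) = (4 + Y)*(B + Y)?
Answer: -4230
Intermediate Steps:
p(h) = 1 (p(h) = ((-3)² + 4*2 + 4*(-3) + 2*(-3)) + 2 = (9 + 8 - 12 - 6) + 2 = -1 + 2 = 1)
x(m, T) = T
(-1 + (-3 + p(-3)*x(-4, 4)))² - 4230 = (-1 + (-3 + 1*4))² - 4230 = (-1 + (-3 + 4))² - 4230 = (-1 + 1)² - 4230 = 0² - 4230 = 0 - 4230 = -4230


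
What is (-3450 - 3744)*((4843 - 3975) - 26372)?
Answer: 183475776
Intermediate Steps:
(-3450 - 3744)*((4843 - 3975) - 26372) = -7194*(868 - 26372) = -7194*(-25504) = 183475776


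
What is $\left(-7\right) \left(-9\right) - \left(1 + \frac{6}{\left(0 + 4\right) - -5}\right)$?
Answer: $\frac{184}{3} \approx 61.333$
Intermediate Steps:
$\left(-7\right) \left(-9\right) - \left(1 + \frac{6}{\left(0 + 4\right) - -5}\right) = 63 - \left(1 + \frac{6}{4 + 5}\right) = 63 - \left(1 + \frac{6}{9}\right) = 63 - \frac{5}{3} = \frac{184}{3}$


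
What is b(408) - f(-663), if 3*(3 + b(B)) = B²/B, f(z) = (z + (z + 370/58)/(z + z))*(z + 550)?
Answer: -1436834549/19227 ≈ -74730.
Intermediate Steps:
f(z) = (550 + z)*(z + (185/29 + z)/(2*z)) (f(z) = (z + (z + 370*(1/58))/((2*z)))*(550 + z) = (z + (z + 185/29)*(1/(2*z)))*(550 + z) = (z + (185/29 + z)*(1/(2*z)))*(550 + z) = (z + (185/29 + z)/(2*z))*(550 + z) = (550 + z)*(z + (185/29 + z)/(2*z)))
b(B) = -3 + B/3 (b(B) = -3 + (B²/B)/3 = -3 + B/3)
b(408) - f(-663) = (-3 + (⅓)*408) - (101750 - 663*(16135 + 58*(-663)² + 31929*(-663)))/(58*(-663)) = (-3 + 136) - (-1)*(101750 - 663*(16135 + 58*439569 - 21168927))/(58*663) = 133 - (-1)*(101750 - 663*(16135 + 25495002 - 21168927))/(58*663) = 133 - (-1)*(101750 - 663*4342210)/(58*663) = 133 - (-1)*(101750 - 2878885230)/(58*663) = 133 - (-1)*(-2878783480)/(58*663) = 133 - 1*1439391740/19227 = 133 - 1439391740/19227 = -1436834549/19227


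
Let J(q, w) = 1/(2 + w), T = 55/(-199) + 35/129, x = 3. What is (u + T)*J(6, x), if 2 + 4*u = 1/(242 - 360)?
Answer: -6145387/60583560 ≈ -0.10144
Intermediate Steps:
T = -130/25671 (T = 55*(-1/199) + 35*(1/129) = -55/199 + 35/129 = -130/25671 ≈ -0.0050641)
u = -237/472 (u = -1/2 + 1/(4*(242 - 360)) = -1/2 + (1/4)/(-118) = -1/2 + (1/4)*(-1/118) = -1/2 - 1/472 = -237/472 ≈ -0.50212)
(u + T)*J(6, x) = (-237/472 - 130/25671)/(2 + 3) = -6145387/12116712/5 = -6145387/12116712*1/5 = -6145387/60583560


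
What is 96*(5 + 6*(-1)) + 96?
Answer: 0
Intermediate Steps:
96*(5 + 6*(-1)) + 96 = 96*(5 - 6) + 96 = 96*(-1) + 96 = -96 + 96 = 0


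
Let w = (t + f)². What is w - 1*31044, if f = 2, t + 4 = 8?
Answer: -31008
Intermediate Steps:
t = 4 (t = -4 + 8 = 4)
w = 36 (w = (4 + 2)² = 6² = 36)
w - 1*31044 = 36 - 1*31044 = 36 - 31044 = -31008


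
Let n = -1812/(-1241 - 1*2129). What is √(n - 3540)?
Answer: 3*I*√1116592210/1685 ≈ 59.493*I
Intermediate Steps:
n = 906/1685 (n = -1812/(-1241 - 2129) = -1812/(-3370) = -1812*(-1/3370) = 906/1685 ≈ 0.53769)
√(n - 3540) = √(906/1685 - 3540) = √(-5963994/1685) = 3*I*√1116592210/1685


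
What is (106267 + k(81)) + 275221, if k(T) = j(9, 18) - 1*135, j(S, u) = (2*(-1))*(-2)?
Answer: 381357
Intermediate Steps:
j(S, u) = 4 (j(S, u) = -2*(-2) = 4)
k(T) = -131 (k(T) = 4 - 1*135 = 4 - 135 = -131)
(106267 + k(81)) + 275221 = (106267 - 131) + 275221 = 106136 + 275221 = 381357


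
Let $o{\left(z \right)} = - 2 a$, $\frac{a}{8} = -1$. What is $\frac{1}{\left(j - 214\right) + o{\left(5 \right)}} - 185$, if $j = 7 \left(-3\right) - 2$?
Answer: $- \frac{40886}{221} \approx -185.0$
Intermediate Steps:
$a = -8$ ($a = 8 \left(-1\right) = -8$)
$o{\left(z \right)} = 16$ ($o{\left(z \right)} = \left(-2\right) \left(-8\right) = 16$)
$j = -23$ ($j = -21 - 2 = -23$)
$\frac{1}{\left(j - 214\right) + o{\left(5 \right)}} - 185 = \frac{1}{\left(-23 - 214\right) + 16} - 185 = \frac{1}{-237 + 16} - 185 = \frac{1}{-221} - 185 = - \frac{1}{221} - 185 = - \frac{40886}{221}$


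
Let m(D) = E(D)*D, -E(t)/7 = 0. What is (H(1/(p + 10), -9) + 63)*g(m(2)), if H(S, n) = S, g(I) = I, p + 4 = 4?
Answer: 0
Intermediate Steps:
p = 0 (p = -4 + 4 = 0)
E(t) = 0 (E(t) = -7*0 = 0)
m(D) = 0 (m(D) = 0*D = 0)
(H(1/(p + 10), -9) + 63)*g(m(2)) = (1/(0 + 10) + 63)*0 = (1/10 + 63)*0 = (⅒ + 63)*0 = (631/10)*0 = 0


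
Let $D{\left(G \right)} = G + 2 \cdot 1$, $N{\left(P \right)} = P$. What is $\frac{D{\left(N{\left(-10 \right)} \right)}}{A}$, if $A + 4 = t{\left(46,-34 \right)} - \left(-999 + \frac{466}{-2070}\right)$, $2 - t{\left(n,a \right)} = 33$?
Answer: $- \frac{8280}{997973} \approx -0.0082968$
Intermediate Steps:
$t{\left(n,a \right)} = -31$ ($t{\left(n,a \right)} = 2 - 33 = -31$)
$D{\left(G \right)} = 2 + G$ ($D{\left(G \right)} = G + 2 = 2 + G$)
$A = \frac{997973}{1035}$ ($A = -4 - \left(-968 - \frac{233}{1035}\right) = -4 - - \frac{1002113}{1035} = -4 + \left(-31 + \frac{1034198}{1035}\right) = -4 + \frac{1002113}{1035} = \frac{997973}{1035} \approx 964.22$)
$\frac{D{\left(N{\left(-10 \right)} \right)}}{A} = \frac{2 - 10}{\frac{997973}{1035}} = \left(-8\right) \frac{1035}{997973} = - \frac{8280}{997973}$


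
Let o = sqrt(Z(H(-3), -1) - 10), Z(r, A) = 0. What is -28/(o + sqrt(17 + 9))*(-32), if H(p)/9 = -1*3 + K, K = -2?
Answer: 896/(sqrt(26) + I*sqrt(10)) ≈ 126.91 - 78.706*I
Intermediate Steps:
H(p) = -45 (H(p) = 9*(-1*3 - 2) = 9*(-3 - 2) = 9*(-5) = -45)
o = I*sqrt(10) (o = sqrt(0 - 10) = sqrt(-10) = I*sqrt(10) ≈ 3.1623*I)
-28/(o + sqrt(17 + 9))*(-32) = -28/(I*sqrt(10) + sqrt(17 + 9))*(-32) = -28/(I*sqrt(10) + sqrt(26))*(-32) = -28/(sqrt(26) + I*sqrt(10))*(-32) = 896/(sqrt(26) + I*sqrt(10))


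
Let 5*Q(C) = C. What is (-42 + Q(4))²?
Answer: 42436/25 ≈ 1697.4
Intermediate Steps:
Q(C) = C/5
(-42 + Q(4))² = (-42 + (⅕)*4)² = (-42 + ⅘)² = (-206/5)² = 42436/25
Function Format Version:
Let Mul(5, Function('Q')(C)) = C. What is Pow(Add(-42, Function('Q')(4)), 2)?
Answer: Rational(42436, 25) ≈ 1697.4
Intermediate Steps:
Function('Q')(C) = Mul(Rational(1, 5), C)
Pow(Add(-42, Function('Q')(4)), 2) = Pow(Add(-42, Mul(Rational(1, 5), 4)), 2) = Pow(Add(-42, Rational(4, 5)), 2) = Pow(Rational(-206, 5), 2) = Rational(42436, 25)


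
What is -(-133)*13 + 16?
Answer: 1745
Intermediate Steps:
-(-133)*13 + 16 = -133*(-13) + 16 = 1729 + 16 = 1745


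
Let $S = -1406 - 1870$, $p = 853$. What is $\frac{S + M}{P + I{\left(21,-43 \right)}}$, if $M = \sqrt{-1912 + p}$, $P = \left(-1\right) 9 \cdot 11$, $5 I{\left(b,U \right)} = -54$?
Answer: $\frac{1820}{61} - \frac{5 i \sqrt{1059}}{549} \approx 29.836 - 0.29638 i$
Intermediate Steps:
$I{\left(b,U \right)} = - \frac{54}{5}$ ($I{\left(b,U \right)} = \frac{1}{5} \left(-54\right) = - \frac{54}{5}$)
$P = -99$ ($P = \left(-9\right) 11 = -99$)
$S = -3276$
$M = i \sqrt{1059}$ ($M = \sqrt{-1912 + 853} = \sqrt{-1059} = i \sqrt{1059} \approx 32.542 i$)
$\frac{S + M}{P + I{\left(21,-43 \right)}} = \frac{-3276 + i \sqrt{1059}}{-99 - \frac{54}{5}} = \frac{-3276 + i \sqrt{1059}}{- \frac{549}{5}} = \left(-3276 + i \sqrt{1059}\right) \left(- \frac{5}{549}\right) = \frac{1820}{61} - \frac{5 i \sqrt{1059}}{549}$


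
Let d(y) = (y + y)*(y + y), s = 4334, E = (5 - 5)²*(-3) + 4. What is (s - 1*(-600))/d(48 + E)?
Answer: 2467/5408 ≈ 0.45618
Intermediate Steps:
E = 4 (E = 0²*(-3) + 4 = 0*(-3) + 4 = 0 + 4 = 4)
d(y) = 4*y² (d(y) = (2*y)*(2*y) = 4*y²)
(s - 1*(-600))/d(48 + E) = (4334 - 1*(-600))/((4*(48 + 4)²)) = (4334 + 600)/((4*52²)) = 4934/((4*2704)) = 4934/10816 = 4934*(1/10816) = 2467/5408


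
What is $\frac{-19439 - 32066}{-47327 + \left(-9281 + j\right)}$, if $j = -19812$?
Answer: $\frac{10301}{15284} \approx 0.67397$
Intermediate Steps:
$\frac{-19439 - 32066}{-47327 + \left(-9281 + j\right)} = \frac{-19439 - 32066}{-47327 - 29093} = - \frac{51505}{-47327 - 29093} = - \frac{51505}{-76420} = \left(-51505\right) \left(- \frac{1}{76420}\right) = \frac{10301}{15284}$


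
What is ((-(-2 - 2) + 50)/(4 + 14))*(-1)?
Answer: -3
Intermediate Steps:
((-(-2 - 2) + 50)/(4 + 14))*(-1) = ((-1*(-4) + 50)/18)*(-1) = ((4 + 50)*(1/18))*(-1) = (54*(1/18))*(-1) = 3*(-1) = -3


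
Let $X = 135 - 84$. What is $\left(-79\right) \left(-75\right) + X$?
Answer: $5976$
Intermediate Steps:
$X = 51$
$\left(-79\right) \left(-75\right) + X = \left(-79\right) \left(-75\right) + 51 = 5925 + 51 = 5976$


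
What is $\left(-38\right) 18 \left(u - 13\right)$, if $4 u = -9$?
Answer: $10431$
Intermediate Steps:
$u = - \frac{9}{4}$ ($u = \frac{1}{4} \left(-9\right) = - \frac{9}{4} \approx -2.25$)
$\left(-38\right) 18 \left(u - 13\right) = \left(-38\right) 18 \left(- \frac{9}{4} - 13\right) = \left(-684\right) \left(- \frac{61}{4}\right) = 10431$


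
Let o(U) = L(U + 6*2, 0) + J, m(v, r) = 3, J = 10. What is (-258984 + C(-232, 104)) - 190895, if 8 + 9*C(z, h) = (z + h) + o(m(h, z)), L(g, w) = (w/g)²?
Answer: -449893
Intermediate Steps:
L(g, w) = w²/g²
o(U) = 10 (o(U) = 0²/(U + 6*2)² + 10 = 0/(U + 12)² + 10 = 0/(12 + U)² + 10 = 0 + 10 = 10)
C(z, h) = 2/9 + h/9 + z/9 (C(z, h) = -8/9 + ((z + h) + 10)/9 = -8/9 + ((h + z) + 10)/9 = -8/9 + (10 + h + z)/9 = -8/9 + (10/9 + h/9 + z/9) = 2/9 + h/9 + z/9)
(-258984 + C(-232, 104)) - 190895 = (-258984 + (2/9 + (⅑)*104 + (⅑)*(-232))) - 190895 = (-258984 + (2/9 + 104/9 - 232/9)) - 190895 = (-258984 - 14) - 190895 = -258998 - 190895 = -449893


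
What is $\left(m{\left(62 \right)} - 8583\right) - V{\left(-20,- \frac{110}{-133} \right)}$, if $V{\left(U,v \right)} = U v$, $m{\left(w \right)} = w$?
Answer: $- \frac{1131093}{133} \approx -8504.5$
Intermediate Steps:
$\left(m{\left(62 \right)} - 8583\right) - V{\left(-20,- \frac{110}{-133} \right)} = \left(62 - 8583\right) - - 20 \left(- \frac{110}{-133}\right) = \left(62 - 8583\right) - - 20 \left(\left(-110\right) \left(- \frac{1}{133}\right)\right) = -8521 - \left(-20\right) \frac{110}{133} = -8521 - - \frac{2200}{133} = -8521 + \frac{2200}{133} = - \frac{1131093}{133}$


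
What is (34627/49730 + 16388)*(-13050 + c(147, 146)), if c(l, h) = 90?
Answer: -1056252787632/4973 ≈ -2.1240e+8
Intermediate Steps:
(34627/49730 + 16388)*(-13050 + c(147, 146)) = (34627/49730 + 16388)*(-13050 + 90) = (34627*(1/49730) + 16388)*(-12960) = (34627/49730 + 16388)*(-12960) = (815009867/49730)*(-12960) = -1056252787632/4973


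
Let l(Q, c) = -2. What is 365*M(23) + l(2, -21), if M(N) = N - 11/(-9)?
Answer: 79552/9 ≈ 8839.1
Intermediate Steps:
M(N) = 11/9 + N (M(N) = N - 11*(-1)/9 = N - 1*(-11/9) = N + 11/9 = 11/9 + N)
365*M(23) + l(2, -21) = 365*(11/9 + 23) - 2 = 365*(218/9) - 2 = 79570/9 - 2 = 79552/9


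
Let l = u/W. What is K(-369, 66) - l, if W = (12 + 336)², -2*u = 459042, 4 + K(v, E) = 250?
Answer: 10007035/40368 ≈ 247.90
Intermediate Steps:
K(v, E) = 246 (K(v, E) = -4 + 250 = 246)
u = -229521 (u = -½*459042 = -229521)
W = 121104 (W = 348² = 121104)
l = -76507/40368 (l = -229521/121104 = -229521*1/121104 = -76507/40368 ≈ -1.8952)
K(-369, 66) - l = 246 - 1*(-76507/40368) = 246 + 76507/40368 = 10007035/40368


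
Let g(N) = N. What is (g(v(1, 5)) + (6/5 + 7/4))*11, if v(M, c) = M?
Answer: 869/20 ≈ 43.450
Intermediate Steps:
(g(v(1, 5)) + (6/5 + 7/4))*11 = (1 + (6/5 + 7/4))*11 = (1 + 59/20)*11 = (79/20)*11 = 869/20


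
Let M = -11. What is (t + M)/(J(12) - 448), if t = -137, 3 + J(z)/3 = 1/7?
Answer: 259/799 ≈ 0.32416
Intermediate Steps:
J(z) = -60/7 (J(z) = -9 + 3/7 = -60/7)
(t + M)/(J(12) - 448) = (-137 - 11)/(-60/7 - 448) = -148/(-3196/7) = -148*(-7/3196) = 259/799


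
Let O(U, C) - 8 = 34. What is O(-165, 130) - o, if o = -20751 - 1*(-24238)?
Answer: -3445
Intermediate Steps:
O(U, C) = 42 (O(U, C) = 8 + 34 = 42)
o = 3487 (o = -20751 + 24238 = 3487)
O(-165, 130) - o = 42 - 1*3487 = 42 - 3487 = -3445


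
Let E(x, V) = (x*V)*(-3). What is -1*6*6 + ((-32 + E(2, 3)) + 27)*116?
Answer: -2704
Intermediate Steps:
E(x, V) = -3*V*x (E(x, V) = (V*x)*(-3) = -3*V*x)
-1*6*6 + ((-32 + E(2, 3)) + 27)*116 = -1*6*6 + ((-32 - 3*3*2) + 27)*116 = -6*6 + ((-32 - 18) + 27)*116 = -36 + (-50 + 27)*116 = -36 - 23*116 = -36 - 2668 = -2704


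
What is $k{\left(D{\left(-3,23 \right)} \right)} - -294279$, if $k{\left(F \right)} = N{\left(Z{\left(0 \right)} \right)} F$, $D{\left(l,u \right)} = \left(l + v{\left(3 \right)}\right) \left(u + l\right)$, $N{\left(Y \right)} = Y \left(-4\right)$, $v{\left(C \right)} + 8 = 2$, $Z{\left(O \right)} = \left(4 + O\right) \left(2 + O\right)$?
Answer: $300039$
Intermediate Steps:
$Z{\left(O \right)} = \left(2 + O\right) \left(4 + O\right)$
$v{\left(C \right)} = -6$ ($v{\left(C \right)} = -8 + 2 = -6$)
$N{\left(Y \right)} = - 4 Y$
$D{\left(l,u \right)} = \left(-6 + l\right) \left(l + u\right)$ ($D{\left(l,u \right)} = \left(l - 6\right) \left(u + l\right) = \left(-6 + l\right) \left(l + u\right)$)
$k{\left(F \right)} = - 32 F$ ($k{\left(F \right)} = - 4 \left(8 + 0^{2} + 6 \cdot 0\right) F = - 4 \left(8 + 0 + 0\right) F = \left(-4\right) 8 F = - 32 F$)
$k{\left(D{\left(-3,23 \right)} \right)} - -294279 = - 32 \left(\left(-3\right)^{2} - -18 - 138 - 69\right) - -294279 = - 32 \left(9 + 18 - 138 - 69\right) + 294279 = \left(-32\right) \left(-180\right) + 294279 = 5760 + 294279 = 300039$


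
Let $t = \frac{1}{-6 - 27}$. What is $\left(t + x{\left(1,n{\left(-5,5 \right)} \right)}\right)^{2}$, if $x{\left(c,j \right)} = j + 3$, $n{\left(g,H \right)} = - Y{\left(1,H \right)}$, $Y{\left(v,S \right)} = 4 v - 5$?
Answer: $\frac{17161}{1089} \approx 15.758$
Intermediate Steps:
$Y{\left(v,S \right)} = -5 + 4 v$
$n{\left(g,H \right)} = 1$ ($n{\left(g,H \right)} = - (-5 + 4 \cdot 1) = - (-5 + 4) = \left(-1\right) \left(-1\right) = 1$)
$x{\left(c,j \right)} = 3 + j$
$t = - \frac{1}{33}$ ($t = \frac{1}{-33} = - \frac{1}{33} \approx -0.030303$)
$\left(t + x{\left(1,n{\left(-5,5 \right)} \right)}\right)^{2} = \left(- \frac{1}{33} + \left(3 + 1\right)\right)^{2} = \left(- \frac{1}{33} + 4\right)^{2} = \left(\frac{131}{33}\right)^{2} = \frac{17161}{1089}$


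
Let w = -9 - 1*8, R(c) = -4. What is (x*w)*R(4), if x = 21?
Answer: 1428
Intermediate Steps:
w = -17 (w = -9 - 8 = -17)
(x*w)*R(4) = (21*(-17))*(-4) = -357*(-4) = 1428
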